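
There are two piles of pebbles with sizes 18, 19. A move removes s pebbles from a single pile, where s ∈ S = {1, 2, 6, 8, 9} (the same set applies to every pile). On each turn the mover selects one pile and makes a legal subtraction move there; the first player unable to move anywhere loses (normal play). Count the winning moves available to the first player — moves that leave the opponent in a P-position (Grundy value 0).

All piles use S = {1, 2, 6, 8, 9}:
G(0) = 0
G(1) = mex{0} = 1
G(2) = mex{1,0} = 2
G(3) = mex{2,1} = 0
G(4) = mex{0,2} = 1
G(5) = mex{1,0} = 2
G(6) = mex{2,1,0} = 3
G(7) = mex{3,2,1} = 0
G(8) = mex{0,3,2,0} = 1
G(9) = mex{1,0,0,1,0} = 2
G(10) = mex{2,1,1,2,1} = 0
G(11) = mex{0,2,2,0,2} = 1
G(12) = mex{1,0,3,1,0} = 2
G(13) = mex{2,1,0,2,1} = 3
G(14) = mex{3,2,1,3,2} = 0
G(15) = mex{0,3,2,0,3} = 1
G(16) = mex{1,0,0,1,0} = 2
G(17) = mex{2,1,1,2,1} = 0
G(18) = mex{0,2,2,0,2} = 1
G(19) = mex{1,0,3,1,0} = 2
Pile A: G(18) = 1.
Pile B: G(19) = 2.
Combined Grundy value = 1 ⊕ 2 = 3.
A winning move leaves total XOR = 0, i.e. changes one component's Grundy value g to g ⊕ X where X is the current total.
Pile A: need g' = 1⊕3 = 2. Options: 18−1→G=0, 18−2→G=2, 18−6→G=2, 18−8→G=0, 18−9→G=2. Hits: 3.
Pile B: need g' = 2⊕3 = 1. Options: 19−1→G=1, 19−2→G=0, 19−6→G=3, 19−8→G=1, 19−9→G=0. Hits: 2.

5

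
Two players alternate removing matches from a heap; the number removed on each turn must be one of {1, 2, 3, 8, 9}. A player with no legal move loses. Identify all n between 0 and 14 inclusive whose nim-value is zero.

0, 4, 10, 14

n :  0  1  2  3  4  5  6  7  8  9 10 11 12 13 14
G :  0  1  2  3  0  1  2  3  4  5  0  1  2  3  0
P-positions are exactly the n with G(n) = 0.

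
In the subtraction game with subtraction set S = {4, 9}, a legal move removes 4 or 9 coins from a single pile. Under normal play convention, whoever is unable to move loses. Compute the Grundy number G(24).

G(0) = 0
G(1) = mex{} = 0
G(2) = mex{} = 0
G(3) = mex{} = 0
G(4) = mex{0} = 1
G(5) = mex{0} = 1
G(6) = mex{0} = 1
G(7) = mex{0} = 1
G(8) = mex{1} = 0
G(9) = mex{1,0} = 2
G(10) = mex{1,0} = 2
G(11) = mex{1,0} = 2
G(12) = mex{0,0} = 1
G(13) = mex{2,1} = 0
G(14) = mex{2,1} = 0
G(15) = mex{2,1} = 0
G(16) = mex{1,1} = 0
G(17) = mex{0,0} = 1
G(18) = mex{0,2} = 1
G(19) = mex{0,2} = 1
G(20) = mex{0,2} = 1
G(21) = mex{1,1} = 0
G(22) = mex{1,0} = 2
G(23) = mex{1,0} = 2
G(24) = mex{1,0} = 2

2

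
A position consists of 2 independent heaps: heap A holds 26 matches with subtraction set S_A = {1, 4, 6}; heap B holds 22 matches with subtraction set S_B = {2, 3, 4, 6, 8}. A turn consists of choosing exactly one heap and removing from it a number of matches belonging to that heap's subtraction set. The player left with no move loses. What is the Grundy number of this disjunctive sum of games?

0

Heap A, S = {1, 4, 6}:
n :  0  1  2  3  4  5  6  7  8  9 10 11 12 13 14 15 16 17 18 19 20 21 22 23 24 25 26
G :  0  1  0  1  2  0  1  0  1  2  0  1  0  1  2  0  1  0  1  2  0  1  0  1  2  0  1
G_A(26) = 1.
Heap B, S = {2, 3, 4, 6, 8}:
G(0) = 0
G(1) = mex{} = 0
G(2) = mex{0} = 1
G(3) = mex{0,0} = 1
G(4) = mex{1,0,0} = 2
G(5) = mex{1,1,0} = 2
G(6) = mex{2,1,1,0} = 3
G(7) = mex{2,2,1,0} = 3
G(8) = mex{3,2,2,1,0} = 4
G(9) = mex{3,3,2,1,0} = 4
G(10) = mex{4,3,3,2,1} = 0
G(11) = mex{4,4,3,2,1} = 0
G(12) = mex{0,4,4,3,2} = 1
G(13) = mex{0,0,4,3,2} = 1
G(14) = mex{1,0,0,4,3} = 2
G(15) = mex{1,1,0,4,3} = 2
G(16) = mex{2,1,1,0,4} = 3
G(17) = mex{2,2,1,0,4} = 3
G(18) = mex{3,2,2,1,0} = 4
G(19) = mex{3,3,2,1,0} = 4
G(20) = mex{4,3,3,2,1} = 0
G(21) = mex{4,4,3,2,1} = 0
G(22) = mex{0,4,4,3,2} = 1
G_B(22) = 1.
Combined Grundy value = 1 ⊕ 1 = 0.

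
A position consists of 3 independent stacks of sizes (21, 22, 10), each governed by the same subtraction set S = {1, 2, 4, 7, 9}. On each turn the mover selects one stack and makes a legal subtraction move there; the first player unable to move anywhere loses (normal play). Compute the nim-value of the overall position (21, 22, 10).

0

All stacks use S = {1, 2, 4, 7, 9}:
G(0) = 0
G(1) = mex{0} = 1
G(2) = mex{1,0} = 2
G(3) = mex{2,1} = 0
G(4) = mex{0,2,0} = 1
G(5) = mex{1,0,1} = 2
G(6) = mex{2,1,2} = 0
G(7) = mex{0,2,0,0} = 1
G(8) = mex{1,0,1,1} = 2
G(9) = mex{2,1,2,2,0} = 3
G(10) = mex{3,2,0,0,1} = 4
G(11) = mex{4,3,1,1,2} = 0
G(12) = mex{0,4,2,2,0} = 1
G(13) = mex{1,0,3,0,1} = 2
G(14) = mex{2,1,4,1,2} = 0
G(15) = mex{0,2,0,2,0} = 1
G(16) = mex{1,0,1,3,1} = 2
G(17) = mex{2,1,2,4,2} = 0
G(18) = mex{0,2,0,0,3} = 1
G(19) = mex{1,0,1,1,4} = 2
G(20) = mex{2,1,2,2,0} = 3
G(21) = mex{3,2,0,0,1} = 4
G(22) = mex{4,3,1,1,2} = 0
Stack A: G(21) = 4.
Stack B: G(22) = 0.
Stack C: G(10) = 4.
Combined Grundy value = 4 ⊕ 0 ⊕ 4 = 0.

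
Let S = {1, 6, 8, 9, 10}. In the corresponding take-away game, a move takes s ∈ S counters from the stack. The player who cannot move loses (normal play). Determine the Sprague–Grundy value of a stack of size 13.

2

n :  0  1  2  3  4  5  6  7  8  9 10 11 12 13
G :  0  1  0  1  0  1  2  0  1  2  3  2  3  2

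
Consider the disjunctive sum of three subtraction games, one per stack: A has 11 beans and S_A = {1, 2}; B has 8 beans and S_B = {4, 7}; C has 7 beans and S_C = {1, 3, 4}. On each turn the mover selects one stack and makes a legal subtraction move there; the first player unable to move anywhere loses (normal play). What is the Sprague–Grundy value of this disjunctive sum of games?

Stack A, S = {1, 2}:
n :  0  1  2  3  4  5  6  7  8  9 10 11
G :  0  1  2  0  1  2  0  1  2  0  1  2
G_A(11) = 2.
Stack B, S = {4, 7}:
n : 0 1 2 3 4 5 6 7 8
G : 0 0 0 0 1 1 1 1 2
G_B(8) = 2.
Stack C, S = {1, 3, 4}:
G(0) = 0
G(1) = mex{0} = 1
G(2) = mex{1} = 0
G(3) = mex{0,0} = 1
G(4) = mex{1,1,0} = 2
G(5) = mex{2,0,1} = 3
G(6) = mex{3,1,0} = 2
G(7) = mex{2,2,1} = 0
G_C(7) = 0.
Combined Grundy value = 2 ⊕ 2 ⊕ 0 = 0.

0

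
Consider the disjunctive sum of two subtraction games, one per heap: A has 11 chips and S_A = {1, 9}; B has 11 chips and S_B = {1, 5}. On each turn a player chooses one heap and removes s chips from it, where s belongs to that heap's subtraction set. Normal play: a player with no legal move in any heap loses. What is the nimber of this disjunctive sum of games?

0

Heap A, S = {1, 9}:
n :  0  1  2  3  4  5  6  7  8  9 10 11
G :  0  1  0  1  0  1  0  1  0  1  0  1
G_A(11) = 1.
Heap B, S = {1, 5}:
G(0) = 0
G(1) = mex{0} = 1
G(2) = mex{1} = 0
G(3) = mex{0} = 1
G(4) = mex{1} = 0
G(5) = mex{0,0} = 1
G(6) = mex{1,1} = 0
G(7) = mex{0,0} = 1
G(8) = mex{1,1} = 0
G(9) = mex{0,0} = 1
G(10) = mex{1,1} = 0
G(11) = mex{0,0} = 1
G_B(11) = 1.
Combined Grundy value = 1 ⊕ 1 = 0.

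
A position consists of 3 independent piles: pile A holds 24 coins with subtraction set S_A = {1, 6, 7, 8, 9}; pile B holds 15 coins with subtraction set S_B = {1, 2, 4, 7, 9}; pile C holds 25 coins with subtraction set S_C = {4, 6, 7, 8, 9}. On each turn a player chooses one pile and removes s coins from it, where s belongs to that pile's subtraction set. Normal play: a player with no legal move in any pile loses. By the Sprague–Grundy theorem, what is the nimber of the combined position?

Pile A, S = {1, 6, 7, 8, 9}:
n :  0  1  2  3  4  5  6  7  8  9 10 11 12 13 14 15 16 17 18 19 20 21 22 23 24
G :  0  1  0  1  0  1  2  3  2  3  2  3  4  5  0  1  0  1  0  1  2  3  2  3  2
G_A(24) = 2.
Pile B, S = {1, 2, 4, 7, 9}:
n :  0  1  2  3  4  5  6  7  8  9 10 11 12 13 14 15
G :  0  1  2  0  1  2  0  1  2  3  4  0  1  2  0  1
G_B(15) = 1.
Pile C, S = {4, 6, 7, 8, 9}:
G(0) = 0
G(1) = mex{} = 0
G(2) = mex{} = 0
G(3) = mex{} = 0
G(4) = mex{0} = 1
G(5) = mex{0} = 1
G(6) = mex{0,0} = 1
G(7) = mex{0,0,0} = 1
G(8) = mex{1,0,0,0} = 2
G(9) = mex{1,0,0,0,0} = 2
G(10) = mex{1,1,0,0,0} = 2
G(11) = mex{1,1,1,0,0} = 2
G(12) = mex{2,1,1,1,0} = 3
G(13) = mex{2,1,1,1,1} = 0
G(14) = mex{2,2,1,1,1} = 0
G(15) = mex{2,2,2,1,1} = 0
G(16) = mex{3,2,2,2,1} = 0
G(17) = mex{0,2,2,2,2} = 1
G(18) = mex{0,3,2,2,2} = 1
G(19) = mex{0,0,3,2,2} = 1
G(20) = mex{0,0,0,3,2} = 1
G(21) = mex{1,0,0,0,3} = 2
G(22) = mex{1,0,0,0,0} = 2
G(23) = mex{1,1,0,0,0} = 2
G(24) = mex{1,1,1,0,0} = 2
G(25) = mex{2,1,1,1,0} = 3
G_C(25) = 3.
Combined Grundy value = 2 ⊕ 1 ⊕ 3 = 0.

0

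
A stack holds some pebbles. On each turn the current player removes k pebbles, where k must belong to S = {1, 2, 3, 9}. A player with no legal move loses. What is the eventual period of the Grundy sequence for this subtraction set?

4

n :  0  1  2  3  4  5  6  7  8  9 10 11 12 13 14
G :  0  1  2  3  0  1  2  3  0  1  2  3  0  1  2
G(n+4) = G(n) holds for n = 0,…,8 (a full window of length max(S) = 9), so the sequence is purely periodic with period 4.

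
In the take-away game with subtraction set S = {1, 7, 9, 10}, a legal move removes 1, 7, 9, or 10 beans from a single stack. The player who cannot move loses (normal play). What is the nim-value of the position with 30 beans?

n :  0  1  2  3  4  5  6  7  8  9 10 11 12 13 14 15 16 17 18 19 20 21 22 23 24 25 26 27 28 29 30
G :  0  1  0  1  0  1  0  1  0  1  2  3  2  3  2  3  2  3  2  0  1  0  1  0  1  0  1  0  1  2  3

3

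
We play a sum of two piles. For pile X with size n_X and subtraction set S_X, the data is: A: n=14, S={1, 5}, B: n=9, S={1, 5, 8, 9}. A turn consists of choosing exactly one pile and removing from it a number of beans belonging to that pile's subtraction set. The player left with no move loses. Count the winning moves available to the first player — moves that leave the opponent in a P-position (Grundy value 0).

Pile A, S = {1, 5}:
G(0) = 0
G(1) = mex{0} = 1
G(2) = mex{1} = 0
G(3) = mex{0} = 1
G(4) = mex{1} = 0
G(5) = mex{0,0} = 1
G(6) = mex{1,1} = 0
G(7) = mex{0,0} = 1
G(8) = mex{1,1} = 0
G(9) = mex{0,0} = 1
G(10) = mex{1,1} = 0
G(11) = mex{0,0} = 1
G(12) = mex{1,1} = 0
G(13) = mex{0,0} = 1
G(14) = mex{1,1} = 0
G_A(14) = 0.
Pile B, S = {1, 5, 8, 9}:
n : 0 1 2 3 4 5 6 7 8 9
G : 0 1 0 1 0 1 0 1 2 3
G_B(9) = 3.
Combined Grundy value = 0 ⊕ 3 = 3.
A winning move leaves total XOR = 0, i.e. changes one component's Grundy value g to g ⊕ X where X is the current total.
Pile A: need g' = 0⊕3 = 3. Options: 14−1→G=1, 14−5→G=1. Hits: 0.
Pile B: need g' = 3⊕3 = 0. Options: 9−1→G=2, 9−5→G=0, 9−8→G=1, 9−9→G=0. Hits: 2.

2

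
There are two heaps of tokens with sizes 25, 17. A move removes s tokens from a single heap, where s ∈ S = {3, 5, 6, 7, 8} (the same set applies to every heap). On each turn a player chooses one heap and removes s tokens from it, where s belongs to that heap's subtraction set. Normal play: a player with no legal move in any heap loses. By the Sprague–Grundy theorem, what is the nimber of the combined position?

All heaps use S = {3, 5, 6, 7, 8}:
G(0) = 0
G(1) = mex{} = 0
G(2) = mex{} = 0
G(3) = mex{0} = 1
G(4) = mex{0} = 1
G(5) = mex{0,0} = 1
G(6) = mex{1,0,0} = 2
G(7) = mex{1,0,0,0} = 2
G(8) = mex{1,1,0,0,0} = 2
G(9) = mex{2,1,1,0,0} = 3
G(10) = mex{2,1,1,1,0} = 3
G(11) = mex{2,2,1,1,1} = 0
G(12) = mex{3,2,2,1,1} = 0
G(13) = mex{3,2,2,2,1} = 0
G(14) = mex{0,3,2,2,2} = 1
G(15) = mex{0,3,3,2,2} = 1
G(16) = mex{0,0,3,3,2} = 1
G(17) = mex{1,0,0,3,3} = 2
G(18) = mex{1,0,0,0,3} = 2
G(19) = mex{1,1,0,0,0} = 2
G(20) = mex{2,1,1,0,0} = 3
G(21) = mex{2,1,1,1,0} = 3
G(22) = mex{2,2,1,1,1} = 0
G(23) = mex{3,2,2,1,1} = 0
G(24) = mex{3,2,2,2,1} = 0
G(25) = mex{0,3,2,2,2} = 1
Heap A: G(25) = 1.
Heap B: G(17) = 2.
Combined Grundy value = 1 ⊕ 2 = 3.

3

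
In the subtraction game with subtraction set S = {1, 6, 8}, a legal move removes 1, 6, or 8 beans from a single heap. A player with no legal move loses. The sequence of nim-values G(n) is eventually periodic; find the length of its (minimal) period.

n :  0  1  2  3  4  5  6  7  8  9 10 11 12 13 14 15 16
G :  0  1  0  1  0  1  2  0  1  0  1  0  1  2  0  1  0
G(n+7) = G(n) holds for n = 0,…,7 (a full window of length max(S) = 8), so the sequence is purely periodic with period 7.

7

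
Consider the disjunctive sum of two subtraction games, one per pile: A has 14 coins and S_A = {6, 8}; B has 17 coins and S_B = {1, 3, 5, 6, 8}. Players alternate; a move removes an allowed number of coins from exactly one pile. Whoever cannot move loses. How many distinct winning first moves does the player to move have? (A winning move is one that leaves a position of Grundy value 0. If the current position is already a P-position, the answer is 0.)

Pile A, S = {6, 8}:
n :  0  1  2  3  4  5  6  7  8  9 10 11 12 13 14
G :  0  0  0  0  0  0  1  1  1  1  1  1  2  2  0
G_A(14) = 0.
Pile B, S = {1, 3, 5, 6, 8}:
G(0) = 0
G(1) = mex{0} = 1
G(2) = mex{1} = 0
G(3) = mex{0,0} = 1
G(4) = mex{1,1} = 0
G(5) = mex{0,0,0} = 1
G(6) = mex{1,1,1,0} = 2
G(7) = mex{2,0,0,1} = 3
G(8) = mex{3,1,1,0,0} = 2
G(9) = mex{2,2,0,1,1} = 3
G(10) = mex{3,3,1,0,0} = 2
G(11) = mex{2,2,2,1,1} = 0
G(12) = mex{0,3,3,2,0} = 1
G(13) = mex{1,2,2,3,1} = 0
G(14) = mex{0,0,3,2,2} = 1
G(15) = mex{1,1,2,3,3} = 0
G(16) = mex{0,0,0,2,2} = 1
G(17) = mex{1,1,1,0,3} = 2
G_B(17) = 2.
Combined Grundy value = 0 ⊕ 2 = 2.
A winning move leaves total XOR = 0, i.e. changes one component's Grundy value g to g ⊕ X where X is the current total.
Pile A: need g' = 0⊕2 = 2. Options: 14−6→G=1, 14−8→G=1. Hits: 0.
Pile B: need g' = 2⊕2 = 0. Options: 17−1→G=1, 17−3→G=1, 17−5→G=1, 17−6→G=0, 17−8→G=3. Hits: 1.

1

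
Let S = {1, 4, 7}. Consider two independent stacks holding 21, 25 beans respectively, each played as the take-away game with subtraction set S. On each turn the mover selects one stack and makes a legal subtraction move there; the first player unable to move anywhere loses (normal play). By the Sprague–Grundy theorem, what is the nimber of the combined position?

1

All stacks use S = {1, 4, 7}:
G(0) = 0
G(1) = mex{0} = 1
G(2) = mex{1} = 0
G(3) = mex{0} = 1
G(4) = mex{1,0} = 2
G(5) = mex{2,1} = 0
G(6) = mex{0,0} = 1
G(7) = mex{1,1,0} = 2
G(8) = mex{2,2,1} = 0
G(9) = mex{0,0,0} = 1
G(10) = mex{1,1,1} = 0
G(11) = mex{0,2,2} = 1
G(12) = mex{1,0,0} = 2
G(13) = mex{2,1,1} = 0
G(14) = mex{0,0,2} = 1
G(15) = mex{1,1,0} = 2
G(16) = mex{2,2,1} = 0
G(17) = mex{0,0,0} = 1
G(18) = mex{1,1,1} = 0
G(19) = mex{0,2,2} = 1
G(20) = mex{1,0,0} = 2
G(21) = mex{2,1,1} = 0
G(22) = mex{0,0,2} = 1
G(23) = mex{1,1,0} = 2
G(24) = mex{2,2,1} = 0
G(25) = mex{0,0,0} = 1
Stack A: G(21) = 0.
Stack B: G(25) = 1.
Combined Grundy value = 0 ⊕ 1 = 1.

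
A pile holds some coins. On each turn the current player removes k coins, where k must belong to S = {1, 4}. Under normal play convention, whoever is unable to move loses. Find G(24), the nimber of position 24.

G(0) = 0
G(1) = mex{0} = 1
G(2) = mex{1} = 0
G(3) = mex{0} = 1
G(4) = mex{1,0} = 2
G(5) = mex{2,1} = 0
G(6) = mex{0,0} = 1
G(7) = mex{1,1} = 0
G(8) = mex{0,2} = 1
G(9) = mex{1,0} = 2
G(10) = mex{2,1} = 0
G(11) = mex{0,0} = 1
G(12) = mex{1,1} = 0
G(13) = mex{0,2} = 1
G(14) = mex{1,0} = 2
G(15) = mex{2,1} = 0
G(16) = mex{0,0} = 1
G(17) = mex{1,1} = 0
G(18) = mex{0,2} = 1
G(19) = mex{1,0} = 2
G(20) = mex{2,1} = 0
G(21) = mex{0,0} = 1
G(22) = mex{1,1} = 0
G(23) = mex{0,2} = 1
G(24) = mex{1,0} = 2

2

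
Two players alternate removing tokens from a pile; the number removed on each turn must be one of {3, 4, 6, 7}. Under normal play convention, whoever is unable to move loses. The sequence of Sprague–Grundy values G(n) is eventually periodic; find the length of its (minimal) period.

10

n :  0  1  2  3  4  5  6  7  8  9 10 11 12 13 14 15 16 17 18 19 20 21
G :  0  0  0  1  1  1  2  2  2  3  0  0  0  1  1  1  2  2  2  3  0  0
G(n+10) = G(n) holds for n = 0,…,6 (a full window of length max(S) = 7), so the sequence is purely periodic with period 10.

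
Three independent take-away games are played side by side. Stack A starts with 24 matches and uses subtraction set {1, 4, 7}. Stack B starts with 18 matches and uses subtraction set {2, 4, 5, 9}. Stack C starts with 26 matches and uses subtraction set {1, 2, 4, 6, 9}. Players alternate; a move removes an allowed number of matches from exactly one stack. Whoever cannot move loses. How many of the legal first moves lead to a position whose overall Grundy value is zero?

Stack A, S = {1, 4, 7}:
n :  0  1  2  3  4  5  6  7  8  9 10 11 12 13 14 15 16 17 18 19 20 21 22 23 24
G :  0  1  0  1  2  0  1  2  0  1  0  1  2  0  1  2  0  1  0  1  2  0  1  2  0
G_A(24) = 0.
Stack B, S = {2, 4, 5, 9}:
n :  0  1  2  3  4  5  6  7  8  9 10 11 12 13 14 15 16 17 18
G :  0  0  1  1  2  2  3  0  0  1  1  2  2  3  0  0  1  1  2
G_B(18) = 2.
Stack C, S = {1, 2, 4, 6, 9}:
n :  0  1  2  3  4  5  6  7  8  9 10 11 12 13 14 15 16 17 18 19 20 21 22 23 24 25 26
G :  0  1  2  0  1  2  3  4  0  1  2  0  1  2  3  4  0  1  2  0  1  2  3  4  0  1  2
G_C(26) = 2.
Combined Grundy value = 0 ⊕ 2 ⊕ 2 = 0.
A winning move leaves total XOR = 0, i.e. changes one component's Grundy value g to g ⊕ X where X is the current total.
Stack A: target g' = 0⊕0 = 0, but every legal move changes the Grundy value (mex property), so 0 moves.
Stack B: target g' = 2⊕0 = 2, but every legal move changes the Grundy value (mex property), so 0 moves.
Stack C: target g' = 2⊕0 = 2, but every legal move changes the Grundy value (mex property), so 0 moves.

0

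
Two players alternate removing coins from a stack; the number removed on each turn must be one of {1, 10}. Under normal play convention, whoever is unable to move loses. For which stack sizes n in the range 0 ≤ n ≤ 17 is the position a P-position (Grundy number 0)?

G(0) = 0
G(1) = mex{0} = 1
G(2) = mex{1} = 0
G(3) = mex{0} = 1
G(4) = mex{1} = 0
G(5) = mex{0} = 1
G(6) = mex{1} = 0
G(7) = mex{0} = 1
G(8) = mex{1} = 0
G(9) = mex{0} = 1
G(10) = mex{1,0} = 2
G(11) = mex{2,1} = 0
G(12) = mex{0,0} = 1
G(13) = mex{1,1} = 0
G(14) = mex{0,0} = 1
G(15) = mex{1,1} = 0
G(16) = mex{0,0} = 1
G(17) = mex{1,1} = 0
P-positions are exactly the n with G(n) = 0.

0, 2, 4, 6, 8, 11, 13, 15, 17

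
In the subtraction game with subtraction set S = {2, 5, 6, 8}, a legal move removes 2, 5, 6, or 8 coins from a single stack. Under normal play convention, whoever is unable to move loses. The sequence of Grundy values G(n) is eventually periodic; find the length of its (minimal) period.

14

n :  0  1  2  3  4  5  6  7  8  9 10 11 12 13 14 15 16 17 18 19 20 21 22 23 24 25 26 27 28 29
G :  0  0  1  1  0  2  1  3  2  2  3  0  2  1  0  0  1  1  0  2  1  3  2  2  3  0  2  1  0  0
G(n+14) = G(n) holds for n = 0,…,7 (a full window of length max(S) = 8), so the sequence is purely periodic with period 14.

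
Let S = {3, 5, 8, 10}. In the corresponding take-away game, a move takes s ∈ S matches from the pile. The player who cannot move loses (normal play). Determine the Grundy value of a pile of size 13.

0

G(0) = 0
G(1) = mex{} = 0
G(2) = mex{} = 0
G(3) = mex{0} = 1
G(4) = mex{0} = 1
G(5) = mex{0,0} = 1
G(6) = mex{1,0} = 2
G(7) = mex{1,0} = 2
G(8) = mex{1,1,0} = 2
G(9) = mex{2,1,0} = 3
G(10) = mex{2,1,0,0} = 3
G(11) = mex{2,2,1,0} = 3
G(12) = mex{3,2,1,0} = 4
G(13) = mex{3,2,1,1} = 0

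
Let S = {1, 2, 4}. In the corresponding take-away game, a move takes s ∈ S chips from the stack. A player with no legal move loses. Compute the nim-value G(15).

G(0) = 0
G(1) = mex{0} = 1
G(2) = mex{1,0} = 2
G(3) = mex{2,1} = 0
G(4) = mex{0,2,0} = 1
G(5) = mex{1,0,1} = 2
G(6) = mex{2,1,2} = 0
G(7) = mex{0,2,0} = 1
G(8) = mex{1,0,1} = 2
G(9) = mex{2,1,2} = 0
G(10) = mex{0,2,0} = 1
G(11) = mex{1,0,1} = 2
G(12) = mex{2,1,2} = 0
G(13) = mex{0,2,0} = 1
G(14) = mex{1,0,1} = 2
G(15) = mex{2,1,2} = 0

0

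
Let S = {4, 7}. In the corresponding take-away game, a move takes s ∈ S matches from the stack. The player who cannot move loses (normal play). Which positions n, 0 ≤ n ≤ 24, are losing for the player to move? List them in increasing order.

G(0) = 0
G(1) = mex{} = 0
G(2) = mex{} = 0
G(3) = mex{} = 0
G(4) = mex{0} = 1
G(5) = mex{0} = 1
G(6) = mex{0} = 1
G(7) = mex{0,0} = 1
G(8) = mex{1,0} = 2
G(9) = mex{1,0} = 2
G(10) = mex{1,0} = 2
G(11) = mex{1,1} = 0
G(12) = mex{2,1} = 0
G(13) = mex{2,1} = 0
G(14) = mex{2,1} = 0
G(15) = mex{0,2} = 1
G(16) = mex{0,2} = 1
G(17) = mex{0,2} = 1
G(18) = mex{0,0} = 1
G(19) = mex{1,0} = 2
G(20) = mex{1,0} = 2
G(21) = mex{1,0} = 2
G(22) = mex{1,1} = 0
G(23) = mex{2,1} = 0
G(24) = mex{2,1} = 0
P-positions are exactly the n with G(n) = 0.

0, 1, 2, 3, 11, 12, 13, 14, 22, 23, 24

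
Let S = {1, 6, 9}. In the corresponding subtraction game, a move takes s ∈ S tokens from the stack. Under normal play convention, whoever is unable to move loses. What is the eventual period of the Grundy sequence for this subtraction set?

n :  0  1  2  3  4  5  6  7  8  9 10 11 12 13 14 15 16 17 18 19 20 21 22 23 24 25 26
G :  0  1  0  1  0  1  2  0  1  2  3  2  0  1  0  1  2  0  1  0  1  2  0  1  0  1  2
From n = 11 onward G(n+5) = G(n); since this holds over max(S) = 9 consecutive positions the period is 5 (pre-period 11).

5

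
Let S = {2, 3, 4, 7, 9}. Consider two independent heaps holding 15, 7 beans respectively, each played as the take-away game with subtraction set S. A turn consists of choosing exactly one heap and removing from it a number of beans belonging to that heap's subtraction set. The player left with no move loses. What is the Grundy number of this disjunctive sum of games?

1

All heaps use S = {2, 3, 4, 7, 9}:
G(0) = 0
G(1) = mex{} = 0
G(2) = mex{0} = 1
G(3) = mex{0,0} = 1
G(4) = mex{1,0,0} = 2
G(5) = mex{1,1,0} = 2
G(6) = mex{2,1,1} = 0
G(7) = mex{2,2,1,0} = 3
G(8) = mex{0,2,2,0} = 1
G(9) = mex{3,0,2,1,0} = 4
G(10) = mex{1,3,0,1,0} = 2
G(11) = mex{4,1,3,2,1} = 0
G(12) = mex{2,4,1,2,1} = 0
G(13) = mex{0,2,4,0,2} = 1
G(14) = mex{0,0,2,3,2} = 1
G(15) = mex{1,0,0,1,0} = 2
Heap A: G(15) = 2.
Heap B: G(7) = 3.
Combined Grundy value = 2 ⊕ 3 = 1.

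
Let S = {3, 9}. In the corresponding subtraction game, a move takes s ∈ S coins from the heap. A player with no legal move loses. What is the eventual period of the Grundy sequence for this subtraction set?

G(0) = 0
G(1) = mex{} = 0
G(2) = mex{} = 0
G(3) = mex{0} = 1
G(4) = mex{0} = 1
G(5) = mex{0} = 1
G(6) = mex{1} = 0
G(7) = mex{1} = 0
G(8) = mex{1} = 0
G(9) = mex{0,0} = 1
G(10) = mex{0,0} = 1
G(11) = mex{0,0} = 1
G(12) = mex{1,1} = 0
G(13) = mex{1,1} = 0
G(14) = mex{1,1} = 0
G(15) = mex{0,0} = 1
G(16) = mex{0,0} = 1
G(n+6) = G(n) holds for n = 0,…,8 (a full window of length max(S) = 9), so the sequence is purely periodic with period 6.

6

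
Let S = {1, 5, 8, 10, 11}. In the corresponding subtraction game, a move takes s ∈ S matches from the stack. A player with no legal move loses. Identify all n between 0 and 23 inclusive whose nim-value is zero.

0, 2, 4, 6, 18, 20, 22

n :  0  1  2  3  4  5  6  7  8  9 10 11 12 13 14 15 16 17 18 19 20 21 22 23
G :  0  1  0  1  0  1  0  1  2  3  2  3  2  3  2  3  4  5  0  1  0  1  0  1
P-positions are exactly the n with G(n) = 0.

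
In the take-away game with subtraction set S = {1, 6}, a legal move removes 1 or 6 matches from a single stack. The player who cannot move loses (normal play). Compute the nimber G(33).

G(0) = 0
G(1) = mex{0} = 1
G(2) = mex{1} = 0
G(3) = mex{0} = 1
G(4) = mex{1} = 0
G(5) = mex{0} = 1
G(6) = mex{1,0} = 2
G(7) = mex{2,1} = 0
G(8) = mex{0,0} = 1
G(9) = mex{1,1} = 0
G(10) = mex{0,0} = 1
G(11) = mex{1,1} = 0
G(12) = mex{0,2} = 1
G(13) = mex{1,0} = 2
G(14) = mex{2,1} = 0
G(15) = mex{0,0} = 1
G(16) = mex{1,1} = 0
G(17) = mex{0,0} = 1
G(18) = mex{1,1} = 0
G(19) = mex{0,2} = 1
G(20) = mex{1,0} = 2
G(21) = mex{2,1} = 0
G(22) = mex{0,0} = 1
G(23) = mex{1,1} = 0
G(24) = mex{0,0} = 1
G(25) = mex{1,1} = 0
G(26) = mex{0,2} = 1
G(27) = mex{1,0} = 2
G(28) = mex{2,1} = 0
G(29) = mex{0,0} = 1
G(30) = mex{1,1} = 0
G(31) = mex{0,0} = 1
G(32) = mex{1,1} = 0
G(33) = mex{0,2} = 1

1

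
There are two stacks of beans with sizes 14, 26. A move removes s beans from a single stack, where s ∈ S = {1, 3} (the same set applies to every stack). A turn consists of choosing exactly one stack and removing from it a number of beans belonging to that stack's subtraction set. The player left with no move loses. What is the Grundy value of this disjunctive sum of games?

0

All stacks use S = {1, 3}:
G(0) = 0
G(1) = mex{0} = 1
G(2) = mex{1} = 0
G(3) = mex{0,0} = 1
G(4) = mex{1,1} = 0
G(5) = mex{0,0} = 1
G(6) = mex{1,1} = 0
G(7) = mex{0,0} = 1
G(8) = mex{1,1} = 0
G(9) = mex{0,0} = 1
G(10) = mex{1,1} = 0
G(11) = mex{0,0} = 1
G(12) = mex{1,1} = 0
G(13) = mex{0,0} = 1
G(14) = mex{1,1} = 0
G(15) = mex{0,0} = 1
G(16) = mex{1,1} = 0
G(17) = mex{0,0} = 1
G(18) = mex{1,1} = 0
G(19) = mex{0,0} = 1
G(20) = mex{1,1} = 0
G(21) = mex{0,0} = 1
G(22) = mex{1,1} = 0
G(23) = mex{0,0} = 1
G(24) = mex{1,1} = 0
G(25) = mex{0,0} = 1
G(26) = mex{1,1} = 0
Stack A: G(14) = 0.
Stack B: G(26) = 0.
Combined Grundy value = 0 ⊕ 0 = 0.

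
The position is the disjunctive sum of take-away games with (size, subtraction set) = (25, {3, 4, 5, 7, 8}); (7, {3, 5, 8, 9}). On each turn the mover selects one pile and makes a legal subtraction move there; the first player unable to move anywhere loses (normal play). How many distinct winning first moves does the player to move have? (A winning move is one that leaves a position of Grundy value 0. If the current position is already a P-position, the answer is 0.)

3

Pile A, S = {3, 4, 5, 7, 8}:
G(0) = 0
G(1) = mex{} = 0
G(2) = mex{} = 0
G(3) = mex{0} = 1
G(4) = mex{0,0} = 1
G(5) = mex{0,0,0} = 1
G(6) = mex{1,0,0} = 2
G(7) = mex{1,1,0,0} = 2
G(8) = mex{1,1,1,0,0} = 2
G(9) = mex{2,1,1,0,0} = 3
G(10) = mex{2,2,1,1,0} = 3
G(11) = mex{2,2,2,1,1} = 0
G(12) = mex{3,2,2,1,1} = 0
G(13) = mex{3,3,2,2,1} = 0
G(14) = mex{0,3,3,2,2} = 1
G(15) = mex{0,0,3,2,2} = 1
G(16) = mex{0,0,0,3,2} = 1
G(17) = mex{1,0,0,3,3} = 2
G(18) = mex{1,1,0,0,3} = 2
G(19) = mex{1,1,1,0,0} = 2
G(20) = mex{2,1,1,0,0} = 3
G(21) = mex{2,2,1,1,0} = 3
G(22) = mex{2,2,2,1,1} = 0
G(23) = mex{3,2,2,1,1} = 0
G(24) = mex{3,3,2,2,1} = 0
G(25) = mex{0,3,3,2,2} = 1
G_A(25) = 1.
Pile B, S = {3, 5, 8, 9}:
G(0) = 0
G(1) = mex{} = 0
G(2) = mex{} = 0
G(3) = mex{0} = 1
G(4) = mex{0} = 1
G(5) = mex{0,0} = 1
G(6) = mex{1,0} = 2
G(7) = mex{1,0} = 2
G_B(7) = 2.
Combined Grundy value = 1 ⊕ 2 = 3.
A winning move leaves total XOR = 0, i.e. changes one component's Grundy value g to g ⊕ X where X is the current total.
Pile A: need g' = 1⊕3 = 2. Options: 25−3→G=0, 25−4→G=3, 25−5→G=3, 25−7→G=2, 25−8→G=2. Hits: 2.
Pile B: need g' = 2⊕3 = 1. Options: 7−3→G=1, 7−5→G=0. Hits: 1.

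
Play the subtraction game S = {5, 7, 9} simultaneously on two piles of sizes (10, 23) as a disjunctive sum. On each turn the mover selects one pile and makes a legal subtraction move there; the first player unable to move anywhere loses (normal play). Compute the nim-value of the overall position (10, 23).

All piles use S = {5, 7, 9}:
n :  0  1  2  3  4  5  6  7  8  9 10 11 12 13 14 15 16 17 18 19 20 21 22 23
G :  0  0  0  0  0  1  1  1  1  1  2  2  2  2  0  0  0  0  0  1  1  1  1  1
Pile A: G(10) = 2.
Pile B: G(23) = 1.
Combined Grundy value = 2 ⊕ 1 = 3.

3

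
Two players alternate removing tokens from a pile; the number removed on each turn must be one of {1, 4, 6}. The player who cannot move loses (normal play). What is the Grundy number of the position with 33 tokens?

n :  0  1  2  3  4  5  6  7  8  9 10 11 12 13 14 15 16 17 18 19 20 21 22 23 24 25 26 27 28 29 30 31 32 33
G :  0  1  0  1  2  0  1  0  1  2  0  1  0  1  2  0  1  0  1  2  0  1  0  1  2  0  1  0  1  2  0  1  0  1

1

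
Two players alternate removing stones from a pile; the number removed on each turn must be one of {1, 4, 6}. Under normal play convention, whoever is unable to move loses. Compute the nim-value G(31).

n :  0  1  2  3  4  5  6  7  8  9 10 11 12 13 14 15 16 17 18 19 20 21 22 23 24 25 26 27 28 29 30 31
G :  0  1  0  1  2  0  1  0  1  2  0  1  0  1  2  0  1  0  1  2  0  1  0  1  2  0  1  0  1  2  0  1

1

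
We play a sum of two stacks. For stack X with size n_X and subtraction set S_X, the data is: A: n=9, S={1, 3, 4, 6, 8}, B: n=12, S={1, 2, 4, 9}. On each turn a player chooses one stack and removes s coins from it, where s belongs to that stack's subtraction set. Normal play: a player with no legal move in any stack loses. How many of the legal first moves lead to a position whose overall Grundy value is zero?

5

Stack A, S = {1, 3, 4, 6, 8}:
G(0) = 0
G(1) = mex{0} = 1
G(2) = mex{1} = 0
G(3) = mex{0,0} = 1
G(4) = mex{1,1,0} = 2
G(5) = mex{2,0,1} = 3
G(6) = mex{3,1,0,0} = 2
G(7) = mex{2,2,1,1} = 0
G(8) = mex{0,3,2,0,0} = 1
G(9) = mex{1,2,3,1,1} = 0
G_A(9) = 0.
Stack B, S = {1, 2, 4, 9}:
n :  0  1  2  3  4  5  6  7  8  9 10 11 12
G :  0  1  2  0  1  2  0  1  2  3  4  0  1
G_B(12) = 1.
Combined Grundy value = 0 ⊕ 1 = 1.
A winning move leaves total XOR = 0, i.e. changes one component's Grundy value g to g ⊕ X where X is the current total.
Stack A: need g' = 0⊕1 = 1. Options: 9−1→G=1, 9−3→G=2, 9−4→G=3, 9−6→G=1, 9−8→G=1. Hits: 3.
Stack B: need g' = 1⊕1 = 0. Options: 12−1→G=0, 12−2→G=4, 12−4→G=2, 12−9→G=0. Hits: 2.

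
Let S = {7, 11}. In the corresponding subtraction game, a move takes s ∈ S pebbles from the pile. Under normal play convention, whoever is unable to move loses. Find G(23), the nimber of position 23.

n :  0  1  2  3  4  5  6  7  8  9 10 11 12 13 14 15 16 17 18 19 20 21 22 23
G :  0  0  0  0  0  0  0  1  1  1  1  1  1  1  2  2  2  2  0  0  0  0  0  0

0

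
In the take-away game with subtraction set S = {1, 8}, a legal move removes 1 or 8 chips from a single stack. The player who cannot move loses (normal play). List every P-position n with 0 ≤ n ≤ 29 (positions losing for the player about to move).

0, 2, 4, 6, 9, 11, 13, 15, 18, 20, 22, 24, 27, 29

G(0) = 0
G(1) = mex{0} = 1
G(2) = mex{1} = 0
G(3) = mex{0} = 1
G(4) = mex{1} = 0
G(5) = mex{0} = 1
G(6) = mex{1} = 0
G(7) = mex{0} = 1
G(8) = mex{1,0} = 2
G(9) = mex{2,1} = 0
G(10) = mex{0,0} = 1
G(11) = mex{1,1} = 0
G(12) = mex{0,0} = 1
G(13) = mex{1,1} = 0
G(14) = mex{0,0} = 1
G(15) = mex{1,1} = 0
G(16) = mex{0,2} = 1
G(17) = mex{1,0} = 2
G(18) = mex{2,1} = 0
G(19) = mex{0,0} = 1
G(20) = mex{1,1} = 0
G(21) = mex{0,0} = 1
G(22) = mex{1,1} = 0
G(23) = mex{0,0} = 1
G(24) = mex{1,1} = 0
G(25) = mex{0,2} = 1
G(26) = mex{1,0} = 2
G(27) = mex{2,1} = 0
G(28) = mex{0,0} = 1
G(29) = mex{1,1} = 0
P-positions are exactly the n with G(n) = 0.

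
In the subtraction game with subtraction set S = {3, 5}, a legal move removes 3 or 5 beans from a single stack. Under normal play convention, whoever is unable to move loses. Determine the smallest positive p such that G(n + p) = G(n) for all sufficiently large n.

n :  0  1  2  3  4  5  6  7  8  9 10 11 12 13 14 15 16 17
G :  0  0  0  1  1  1  2  2  0  0  0  1  1  1  2  2  0  0
G(n+8) = G(n) holds for n = 0,…,4 (a full window of length max(S) = 5), so the sequence is purely periodic with period 8.

8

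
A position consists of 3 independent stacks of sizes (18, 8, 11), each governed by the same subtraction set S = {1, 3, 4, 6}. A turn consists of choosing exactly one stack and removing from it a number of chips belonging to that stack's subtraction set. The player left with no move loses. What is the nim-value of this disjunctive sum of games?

1

All stacks use S = {1, 3, 4, 6}:
G(0) = 0
G(1) = mex{0} = 1
G(2) = mex{1} = 0
G(3) = mex{0,0} = 1
G(4) = mex{1,1,0} = 2
G(5) = mex{2,0,1} = 3
G(6) = mex{3,1,0,0} = 2
G(7) = mex{2,2,1,1} = 0
G(8) = mex{0,3,2,0} = 1
G(9) = mex{1,2,3,1} = 0
G(10) = mex{0,0,2,2} = 1
G(11) = mex{1,1,0,3} = 2
G(12) = mex{2,0,1,2} = 3
G(13) = mex{3,1,0,0} = 2
G(14) = mex{2,2,1,1} = 0
G(15) = mex{0,3,2,0} = 1
G(16) = mex{1,2,3,1} = 0
G(17) = mex{0,0,2,2} = 1
G(18) = mex{1,1,0,3} = 2
Stack A: G(18) = 2.
Stack B: G(8) = 1.
Stack C: G(11) = 2.
Combined Grundy value = 2 ⊕ 1 ⊕ 2 = 1.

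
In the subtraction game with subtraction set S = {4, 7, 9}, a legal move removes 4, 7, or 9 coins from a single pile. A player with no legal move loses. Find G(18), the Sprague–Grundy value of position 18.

G(0) = 0
G(1) = mex{} = 0
G(2) = mex{} = 0
G(3) = mex{} = 0
G(4) = mex{0} = 1
G(5) = mex{0} = 1
G(6) = mex{0} = 1
G(7) = mex{0,0} = 1
G(8) = mex{1,0} = 2
G(9) = mex{1,0,0} = 2
G(10) = mex{1,0,0} = 2
G(11) = mex{1,1,0} = 2
G(12) = mex{2,1,0} = 3
G(13) = mex{2,1,1} = 0
G(14) = mex{2,1,1} = 0
G(15) = mex{2,2,1} = 0
G(16) = mex{3,2,1} = 0
G(17) = mex{0,2,2} = 1
G(18) = mex{0,2,2} = 1

1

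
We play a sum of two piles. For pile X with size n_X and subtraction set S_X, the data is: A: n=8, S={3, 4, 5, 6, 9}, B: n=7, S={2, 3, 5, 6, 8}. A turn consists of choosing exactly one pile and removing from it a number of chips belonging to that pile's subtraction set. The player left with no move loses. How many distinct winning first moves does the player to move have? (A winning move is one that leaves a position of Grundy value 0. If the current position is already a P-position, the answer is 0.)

2

Pile A, S = {3, 4, 5, 6, 9}:
n : 0 1 2 3 4 5 6 7 8
G : 0 0 0 1 1 1 2 2 2
G_A(8) = 2.
Pile B, S = {2, 3, 5, 6, 8}:
n : 0 1 2 3 4 5 6 7
G : 0 0 1 1 2 2 3 3
G_B(7) = 3.
Combined Grundy value = 2 ⊕ 3 = 1.
A winning move leaves total XOR = 0, i.e. changes one component's Grundy value g to g ⊕ X where X is the current total.
Pile A: need g' = 2⊕1 = 3. Options: 8−3→G=1, 8−4→G=1, 8−5→G=1, 8−6→G=0. Hits: 0.
Pile B: need g' = 3⊕1 = 2. Options: 7−2→G=2, 7−3→G=2, 7−5→G=1, 7−6→G=0. Hits: 2.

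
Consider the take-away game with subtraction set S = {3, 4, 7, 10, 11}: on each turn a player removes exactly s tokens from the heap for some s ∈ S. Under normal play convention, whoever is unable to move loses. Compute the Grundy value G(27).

G(0) = 0
G(1) = mex{} = 0
G(2) = mex{} = 0
G(3) = mex{0} = 1
G(4) = mex{0,0} = 1
G(5) = mex{0,0} = 1
G(6) = mex{1,0} = 2
G(7) = mex{1,1,0} = 2
G(8) = mex{1,1,0} = 2
G(9) = mex{2,1,0} = 3
G(10) = mex{2,2,1,0} = 3
G(11) = mex{2,2,1,0,0} = 3
G(12) = mex{3,2,1,0,0} = 4
G(13) = mex{3,3,2,1,0} = 4
G(14) = mex{3,3,2,1,1} = 0
G(15) = mex{4,3,2,1,1} = 0
G(16) = mex{4,4,3,2,1} = 0
G(17) = mex{0,4,3,2,2} = 1
G(18) = mex{0,0,3,2,2} = 1
G(19) = mex{0,0,4,3,2} = 1
G(20) = mex{1,0,4,3,3} = 2
G(21) = mex{1,1,0,3,3} = 2
G(22) = mex{1,1,0,4,3} = 2
G(23) = mex{2,1,0,4,4} = 3
G(24) = mex{2,2,1,0,4} = 3
G(25) = mex{2,2,1,0,0} = 3
G(26) = mex{3,2,1,0,0} = 4
G(27) = mex{3,3,2,1,0} = 4

4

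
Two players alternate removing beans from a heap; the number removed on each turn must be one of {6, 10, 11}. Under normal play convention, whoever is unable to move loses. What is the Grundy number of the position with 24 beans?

1

G(0) = 0
G(1) = mex{} = 0
G(2) = mex{} = 0
G(3) = mex{} = 0
G(4) = mex{} = 0
G(5) = mex{} = 0
G(6) = mex{0} = 1
G(7) = mex{0} = 1
G(8) = mex{0} = 1
G(9) = mex{0} = 1
G(10) = mex{0,0} = 1
G(11) = mex{0,0,0} = 1
G(12) = mex{1,0,0} = 2
G(13) = mex{1,0,0} = 2
G(14) = mex{1,0,0} = 2
G(15) = mex{1,0,0} = 2
G(16) = mex{1,1,0} = 2
G(17) = mex{1,1,1} = 0
G(18) = mex{2,1,1} = 0
G(19) = mex{2,1,1} = 0
G(20) = mex{2,1,1} = 0
G(21) = mex{2,1,1} = 0
G(22) = mex{2,2,1} = 0
G(23) = mex{0,2,2} = 1
G(24) = mex{0,2,2} = 1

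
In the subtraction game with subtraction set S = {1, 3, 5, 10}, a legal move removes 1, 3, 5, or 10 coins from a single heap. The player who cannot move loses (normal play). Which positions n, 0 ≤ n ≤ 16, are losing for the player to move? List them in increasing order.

0, 2, 4, 6, 8, 15

n :  0  1  2  3  4  5  6  7  8  9 10 11 12 13 14 15 16
G :  0  1  0  1  0  1  0  1  0  1  2  3  2  3  2  0  1
P-positions are exactly the n with G(n) = 0.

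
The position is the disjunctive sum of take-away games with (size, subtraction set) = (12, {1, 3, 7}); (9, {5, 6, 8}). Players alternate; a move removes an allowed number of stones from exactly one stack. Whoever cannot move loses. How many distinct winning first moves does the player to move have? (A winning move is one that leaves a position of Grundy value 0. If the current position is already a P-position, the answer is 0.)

6

Stack A, S = {1, 3, 7}:
G(0) = 0
G(1) = mex{0} = 1
G(2) = mex{1} = 0
G(3) = mex{0,0} = 1
G(4) = mex{1,1} = 0
G(5) = mex{0,0} = 1
G(6) = mex{1,1} = 0
G(7) = mex{0,0,0} = 1
G(8) = mex{1,1,1} = 0
G(9) = mex{0,0,0} = 1
G(10) = mex{1,1,1} = 0
G(11) = mex{0,0,0} = 1
G(12) = mex{1,1,1} = 0
G_A(12) = 0.
Stack B, S = {5, 6, 8}:
G(0) = 0
G(1) = mex{} = 0
G(2) = mex{} = 0
G(3) = mex{} = 0
G(4) = mex{} = 0
G(5) = mex{0} = 1
G(6) = mex{0,0} = 1
G(7) = mex{0,0} = 1
G(8) = mex{0,0,0} = 1
G(9) = mex{0,0,0} = 1
G_B(9) = 1.
Combined Grundy value = 0 ⊕ 1 = 1.
A winning move leaves total XOR = 0, i.e. changes one component's Grundy value g to g ⊕ X where X is the current total.
Stack A: need g' = 0⊕1 = 1. Options: 12−1→G=1, 12−3→G=1, 12−7→G=1. Hits: 3.
Stack B: need g' = 1⊕1 = 0. Options: 9−5→G=0, 9−6→G=0, 9−8→G=0. Hits: 3.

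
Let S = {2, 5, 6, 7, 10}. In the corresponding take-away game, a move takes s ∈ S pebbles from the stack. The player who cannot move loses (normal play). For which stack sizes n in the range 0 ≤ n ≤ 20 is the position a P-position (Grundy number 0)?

0, 1, 4, 12, 13, 16

G(0) = 0
G(1) = mex{} = 0
G(2) = mex{0} = 1
G(3) = mex{0} = 1
G(4) = mex{1} = 0
G(5) = mex{1,0} = 2
G(6) = mex{0,0,0} = 1
G(7) = mex{2,1,0,0} = 3
G(8) = mex{1,1,1,0} = 2
G(9) = mex{3,0,1,1} = 2
G(10) = mex{2,2,0,1,0} = 3
G(11) = mex{2,1,2,0,0} = 3
G(12) = mex{3,3,1,2,1} = 0
G(13) = mex{3,2,3,1,1} = 0
G(14) = mex{0,2,2,3,0} = 1
G(15) = mex{0,3,2,2,2} = 1
G(16) = mex{1,3,3,2,1} = 0
G(17) = mex{1,0,3,3,3} = 2
G(18) = mex{0,0,0,3,2} = 1
G(19) = mex{2,1,0,0,2} = 3
G(20) = mex{1,1,1,0,3} = 2
P-positions are exactly the n with G(n) = 0.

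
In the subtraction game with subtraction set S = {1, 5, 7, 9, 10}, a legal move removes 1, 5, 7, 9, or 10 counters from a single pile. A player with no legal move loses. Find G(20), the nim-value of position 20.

n :  0  1  2  3  4  5  6  7  8  9 10 11 12 13 14 15 16 17 18 19 20
G :  0  1  0  1  0  1  0  1  0  1  2  3  2  3  2  3  2  3  2  0  1

1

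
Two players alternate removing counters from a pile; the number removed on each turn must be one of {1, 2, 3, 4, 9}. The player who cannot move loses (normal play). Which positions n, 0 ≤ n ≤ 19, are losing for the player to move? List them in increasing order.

n :  0  1  2  3  4  5  6  7  8  9 10 11 12 13 14 15 16 17 18 19
G :  0  1  2  3  4  0  1  2  3  4  0  1  2  3  4  0  1  2  3  4
P-positions are exactly the n with G(n) = 0.

0, 5, 10, 15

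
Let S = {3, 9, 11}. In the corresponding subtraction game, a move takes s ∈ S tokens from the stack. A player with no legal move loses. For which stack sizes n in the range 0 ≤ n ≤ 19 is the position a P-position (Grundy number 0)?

G(0) = 0
G(1) = mex{} = 0
G(2) = mex{} = 0
G(3) = mex{0} = 1
G(4) = mex{0} = 1
G(5) = mex{0} = 1
G(6) = mex{1} = 0
G(7) = mex{1} = 0
G(8) = mex{1} = 0
G(9) = mex{0,0} = 1
G(10) = mex{0,0} = 1
G(11) = mex{0,0,0} = 1
G(12) = mex{1,1,0} = 2
G(13) = mex{1,1,0} = 2
G(14) = mex{1,1,1} = 0
G(15) = mex{2,0,1} = 3
G(16) = mex{2,0,1} = 3
G(17) = mex{0,0,0} = 1
G(18) = mex{3,1,0} = 2
G(19) = mex{3,1,0} = 2
P-positions are exactly the n with G(n) = 0.

0, 1, 2, 6, 7, 8, 14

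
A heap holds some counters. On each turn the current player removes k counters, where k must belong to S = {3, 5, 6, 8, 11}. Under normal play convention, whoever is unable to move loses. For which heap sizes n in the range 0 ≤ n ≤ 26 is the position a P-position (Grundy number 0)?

G(0) = 0
G(1) = mex{} = 0
G(2) = mex{} = 0
G(3) = mex{0} = 1
G(4) = mex{0} = 1
G(5) = mex{0,0} = 1
G(6) = mex{1,0,0} = 2
G(7) = mex{1,0,0} = 2
G(8) = mex{1,1,0,0} = 2
G(9) = mex{2,1,1,0} = 3
G(10) = mex{2,1,1,0} = 3
G(11) = mex{2,2,1,1,0} = 3
G(12) = mex{3,2,2,1,0} = 4
G(13) = mex{3,2,2,1,0} = 4
G(14) = mex{3,3,2,2,1} = 0
G(15) = mex{4,3,3,2,1} = 0
G(16) = mex{4,3,3,2,1} = 0
G(17) = mex{0,4,3,3,2} = 1
G(18) = mex{0,4,4,3,2} = 1
G(19) = mex{0,0,4,3,2} = 1
G(20) = mex{1,0,0,4,3} = 2
G(21) = mex{1,0,0,4,3} = 2
G(22) = mex{1,1,0,0,3} = 2
G(23) = mex{2,1,1,0,4} = 3
G(24) = mex{2,1,1,0,4} = 3
G(25) = mex{2,2,1,1,0} = 3
G(26) = mex{3,2,2,1,0} = 4
P-positions are exactly the n with G(n) = 0.

0, 1, 2, 14, 15, 16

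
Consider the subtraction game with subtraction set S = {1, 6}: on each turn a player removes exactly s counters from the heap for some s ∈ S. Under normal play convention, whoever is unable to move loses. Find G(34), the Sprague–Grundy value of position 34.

n :  0  1  2  3  4  5  6  7  8  9 10 11 12 13 14 15 16 17 18 19 20 21 22 23 24 25 26 27 28 29 30 31 32 33 34
G :  0  1  0  1  0  1  2  0  1  0  1  0  1  2  0  1  0  1  0  1  2  0  1  0  1  0  1  2  0  1  0  1  0  1  2

2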